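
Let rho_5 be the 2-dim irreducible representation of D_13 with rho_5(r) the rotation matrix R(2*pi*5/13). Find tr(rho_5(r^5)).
chi_{rho_5}(r^5) = 2*cos(2*pi*5*5/13) = 2*cos(2*pi/13)

Details: rho_5(r^5) is rotation by angle 2*pi*5*5/13, whose trace is 2*cos(2*pi*5*5/13) = 2*cos(2*pi/13).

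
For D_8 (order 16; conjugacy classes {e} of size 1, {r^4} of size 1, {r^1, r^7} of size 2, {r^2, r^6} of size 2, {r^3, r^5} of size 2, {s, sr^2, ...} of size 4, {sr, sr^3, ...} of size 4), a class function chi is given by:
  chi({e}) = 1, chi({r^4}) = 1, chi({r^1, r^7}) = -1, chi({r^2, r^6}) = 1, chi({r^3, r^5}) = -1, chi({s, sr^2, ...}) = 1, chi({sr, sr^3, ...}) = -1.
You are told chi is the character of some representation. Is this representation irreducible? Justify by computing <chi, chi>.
Irreducible: <chi, chi> = 1.

Why: <chi, chi> = (1/|G|) sum_C |C| * |chi(C)|^2 = (1/16)[1*|1|^2 + 1*|1|^2 + 2*|-1|^2 + 2*|1|^2 + 2*|-1|^2 + 4*|1|^2 + 4*|-1|^2]
  = (1/16)[(1) + (1) + (2) + (2) + (2) + (4) + (4)] = 16/16 = 1.
A character is irreducible iff <chi, chi> = 1, so this representation is irreducible.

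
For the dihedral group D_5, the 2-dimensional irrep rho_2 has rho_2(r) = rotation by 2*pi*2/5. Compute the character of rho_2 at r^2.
chi_{rho_2}(r^2) = 2*cos(2*pi*2*2/5) = -1/2 + sqrt(5)/2

Proof sketch: rho_2(r^2) is rotation by angle 2*pi*2*2/5, whose trace is 2*cos(2*pi*2*2/5) = -1/2 + sqrt(5)/2.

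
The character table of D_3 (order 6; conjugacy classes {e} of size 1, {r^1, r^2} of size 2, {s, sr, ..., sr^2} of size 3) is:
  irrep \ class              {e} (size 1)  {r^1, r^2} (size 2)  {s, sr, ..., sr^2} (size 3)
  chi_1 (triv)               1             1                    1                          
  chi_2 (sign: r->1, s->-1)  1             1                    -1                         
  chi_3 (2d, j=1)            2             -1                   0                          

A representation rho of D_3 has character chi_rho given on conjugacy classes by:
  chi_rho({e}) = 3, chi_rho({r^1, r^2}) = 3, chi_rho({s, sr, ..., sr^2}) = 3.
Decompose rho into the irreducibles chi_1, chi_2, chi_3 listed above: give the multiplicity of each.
Multiplicities: chi_1: 3, chi_2: 0, chi_3: 0.

Argument: Use <chi_rho, chi> = (1/|G|) sum_C |C| * chi_rho(C) * conj(chi(C)) with |G| = 6 for each irreducible chi in the table:
  <chi_rho, chi_1> = (1/6)[1*(3)*conj(1) + 2*(3)*conj(1) + 3*(3)*conj(1)]
      = (1/6)[(3) + (6) + (9)] = 18/6 = 3
  <chi_rho, chi_2> = (1/6)[1*(3)*conj(1) + 2*(3)*conj(1) + 3*(3)*conj(-1)]
      = (1/6)[(3) + (6) + (-9)] = 0/6 = 0
  <chi_rho, chi_3> = (1/6)[1*(3)*conj(2) + 2*(3)*conj(-1) + 3*(3)*conj(0)]
      = (1/6)[(6) + (-6) + (0)] = 0/6 = 0
Dimension check: dim(rho) = sum (mult * dim) = 3*1 + 0*1 + 0*2 = 3 = chi_rho(e) = 3.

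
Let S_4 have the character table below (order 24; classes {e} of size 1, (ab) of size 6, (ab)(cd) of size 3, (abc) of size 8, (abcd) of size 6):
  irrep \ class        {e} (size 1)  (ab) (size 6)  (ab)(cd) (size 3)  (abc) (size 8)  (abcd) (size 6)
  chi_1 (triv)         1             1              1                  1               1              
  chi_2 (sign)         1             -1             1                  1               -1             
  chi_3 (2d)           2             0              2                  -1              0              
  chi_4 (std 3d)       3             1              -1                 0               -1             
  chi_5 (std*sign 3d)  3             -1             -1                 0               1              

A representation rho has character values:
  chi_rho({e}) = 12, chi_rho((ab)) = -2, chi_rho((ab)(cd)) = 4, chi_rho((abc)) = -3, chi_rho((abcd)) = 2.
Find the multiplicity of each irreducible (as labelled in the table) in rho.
Multiplicities: chi_1: 0, chi_2: 0, chi_3: 3, chi_4: 0, chi_5: 2.

Use <chi_rho, chi> = (1/|G|) sum_C |C| * chi_rho(C) * conj(chi(C)) with |G| = 24 for each irreducible chi in the table:
  <chi_rho, chi_1> = (1/24)[1*(12)*conj(1) + 6*(-2)*conj(1) + 3*(4)*conj(1) + 8*(-3)*conj(1) + 6*(2)*conj(1)]
      = (1/24)[(12) + (-12) + (12) + (-24) + (12)] = 0/24 = 0
  <chi_rho, chi_2> = (1/24)[1*(12)*conj(1) + 6*(-2)*conj(-1) + 3*(4)*conj(1) + 8*(-3)*conj(1) + 6*(2)*conj(-1)]
      = (1/24)[(12) + (12) + (12) + (-24) + (-12)] = 0/24 = 0
  <chi_rho, chi_3> = (1/24)[1*(12)*conj(2) + 6*(-2)*conj(0) + 3*(4)*conj(2) + 8*(-3)*conj(-1) + 6*(2)*conj(0)]
      = (1/24)[(24) + (0) + (24) + (24) + (0)] = 72/24 = 3
  <chi_rho, chi_4> = (1/24)[1*(12)*conj(3) + 6*(-2)*conj(1) + 3*(4)*conj(-1) + 8*(-3)*conj(0) + 6*(2)*conj(-1)]
      = (1/24)[(36) + (-12) + (-12) + (0) + (-12)] = 0/24 = 0
  <chi_rho, chi_5> = (1/24)[1*(12)*conj(3) + 6*(-2)*conj(-1) + 3*(4)*conj(-1) + 8*(-3)*conj(0) + 6*(2)*conj(1)]
      = (1/24)[(36) + (12) + (-12) + (0) + (12)] = 48/24 = 2
Dimension check: dim(rho) = sum (mult * dim) = 0*1 + 0*1 + 3*2 + 0*3 + 2*3 = 12 = chi_rho(e) = 12.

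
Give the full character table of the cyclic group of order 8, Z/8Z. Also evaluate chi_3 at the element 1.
Character table of Z/8Z (irreps indexed chi_0,...,chi_7 with chi_k(m) = zeta_8^(k*m), zeta_8 = exp(2*pi*i/8)):
  irrep \ class  {0} (size 1)  {1} (size 1)    {2} (size 1)  {3} (size 1)    {4} (size 1)  {5} (size 1)    {6} (size 1)  {7} (size 1)  
  chi_0          1             1               1             1               1             1               1             1             
  chi_1          1             exp(I*pi/4)     I             exp(3*I*pi/4)   -1            exp(-3*I*pi/4)  -I            exp(-I*pi/4)  
  chi_2          1             I               -1            -I              1             I               -1            -I            
  chi_3          1             exp(3*I*pi/4)   -I            exp(I*pi/4)     -1            exp(-I*pi/4)    I             exp(-3*I*pi/4)
  chi_4          1             -1              1             -1              1             -1              1             -1            
  chi_5          1             exp(-3*I*pi/4)  I             exp(-I*pi/4)    -1            exp(I*pi/4)     -I            exp(3*I*pi/4) 
  chi_6          1             -I              -1            I               1             -I              -1            I             
  chi_7          1             exp(-I*pi/4)    -I            exp(-3*I*pi/4)  -1            exp(3*I*pi/4)   I             exp(I*pi/4)   

Spot check: chi_3(1) = zeta_8^(3*1) = zeta_8^3 = exp(3*I*pi/4).

Why: Z/8Z is abelian, so all 8 irreducible complex representations are 1-dimensional. They are given by chi_k(m) = zeta_8^(k*m) for k = 0,...,7. Row orthogonality: sum_m chi_k(m) conj(chi_l(m)) = 8 * [k = l].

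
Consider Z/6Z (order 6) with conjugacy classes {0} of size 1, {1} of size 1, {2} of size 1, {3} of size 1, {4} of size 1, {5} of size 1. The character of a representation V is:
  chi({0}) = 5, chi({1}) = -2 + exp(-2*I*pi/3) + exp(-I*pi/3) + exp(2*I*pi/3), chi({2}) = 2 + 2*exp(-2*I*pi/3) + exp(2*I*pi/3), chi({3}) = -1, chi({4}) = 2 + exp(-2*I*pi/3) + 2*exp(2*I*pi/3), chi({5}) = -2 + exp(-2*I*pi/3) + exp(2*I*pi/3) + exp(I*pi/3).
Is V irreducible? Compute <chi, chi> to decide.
Not irreducible (reducible): <chi, chi> = 7 > 1.

<chi, chi> = (1/|G|) sum_C |C| * |chi(C)|^2 = (1/6)[1*|5|^2 + 1*|-2 + exp(-2*I*pi/3) + exp(-I*pi/3) + exp(2*I*pi/3)|^2 + 1*|2 + 2*exp(-2*I*pi/3) + exp(2*I*pi/3)|^2 + 1*|-1|^2 + 1*|2 + exp(-2*I*pi/3) + 2*exp(2*I*pi/3)|^2 + 1*|-2 + exp(-2*I*pi/3) + exp(2*I*pi/3) + exp(I*pi/3)|^2]
  = (1/6)[(25) + (7) + (1) + (1) + (1) + (7)] = 42/6 = 7.
(Exp terms are combined using exp(i*s)*conj(exp(i*t)) = exp(i*(s-t)), and sums of them are collapsed using the identity that for every m > 1 the m distinct m-th roots of unity sum to 0, e.g. 1 + exp(2*I*pi/3) + exp(-2*I*pi/3) = 0.)
A character is irreducible iff <chi, chi> = 1, so this representation is reducible.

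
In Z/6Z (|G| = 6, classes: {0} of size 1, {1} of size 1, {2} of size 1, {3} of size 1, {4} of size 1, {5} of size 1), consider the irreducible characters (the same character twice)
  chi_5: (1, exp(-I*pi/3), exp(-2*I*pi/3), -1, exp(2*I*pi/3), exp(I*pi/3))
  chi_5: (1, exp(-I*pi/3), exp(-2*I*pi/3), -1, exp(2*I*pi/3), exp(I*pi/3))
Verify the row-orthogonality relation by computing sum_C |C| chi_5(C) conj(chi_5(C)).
Sum = 6 = |G| = 6; so <chi_5, chi_5> = 1 (norm-1 confirms irreducibility).

Details: Compute term by term over conjugacy classes (|C| * chi_5(C) * conj(chi_5(C))):
  1*(1)*conj(1) + 1*(exp(-I*pi/3))*conj(exp(-I*pi/3)) + 1*(exp(-2*I*pi/3))*conj(exp(-2*I*pi/3)) + 1*(-1)*conj(-1) + 1*(exp(2*I*pi/3))*conj(exp(2*I*pi/3)) + 1*(exp(I*pi/3))*conj(exp(I*pi/3))
  = (1) + (1) + (1) + (1) + (1) + (1)
  = 6.
(Exp terms are combined using exp(i*s)*conj(exp(i*t)) = exp(i*(s-t)), and sums of them are collapsed using the identity that for every m > 1 the m distinct m-th roots of unity sum to 0, e.g. 1 + exp(2*I*pi/3) + exp(-2*I*pi/3) = 0.)
Dividing by |G| = 6 gives 6/6 = 1, matching the row-orthogonality relation <chi_5, chi_5> = [chi_5 = chi_5].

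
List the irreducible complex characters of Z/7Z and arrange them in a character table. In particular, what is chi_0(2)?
Character table of Z/7Z (irreps indexed chi_0,...,chi_6 with chi_k(m) = zeta_7^(k*m), zeta_7 = exp(2*pi*i/7)):
  irrep \ class  {0} (size 1)  {1} (size 1)    {2} (size 1)    {3} (size 1)    {4} (size 1)    {5} (size 1)    {6} (size 1)  
  chi_0          1             1               1               1               1               1               1             
  chi_1          1             exp(2*I*pi/7)   exp(4*I*pi/7)   exp(6*I*pi/7)   exp(-6*I*pi/7)  exp(-4*I*pi/7)  exp(-2*I*pi/7)
  chi_2          1             exp(4*I*pi/7)   exp(-6*I*pi/7)  exp(-2*I*pi/7)  exp(2*I*pi/7)   exp(6*I*pi/7)   exp(-4*I*pi/7)
  chi_3          1             exp(6*I*pi/7)   exp(-2*I*pi/7)  exp(4*I*pi/7)   exp(-4*I*pi/7)  exp(2*I*pi/7)   exp(-6*I*pi/7)
  chi_4          1             exp(-6*I*pi/7)  exp(2*I*pi/7)   exp(-4*I*pi/7)  exp(4*I*pi/7)   exp(-2*I*pi/7)  exp(6*I*pi/7) 
  chi_5          1             exp(-4*I*pi/7)  exp(6*I*pi/7)   exp(2*I*pi/7)   exp(-2*I*pi/7)  exp(-6*I*pi/7)  exp(4*I*pi/7) 
  chi_6          1             exp(-2*I*pi/7)  exp(-4*I*pi/7)  exp(-6*I*pi/7)  exp(6*I*pi/7)   exp(4*I*pi/7)   exp(2*I*pi/7) 

Spot check: chi_0(2) = zeta_7^(0*2) = zeta_7^0 = 1.

Z/7Z is abelian, so all 7 irreducible complex representations are 1-dimensional. They are given by chi_k(m) = zeta_7^(k*m) for k = 0,...,6. Row orthogonality: sum_m chi_k(m) conj(chi_l(m)) = 7 * [k = l].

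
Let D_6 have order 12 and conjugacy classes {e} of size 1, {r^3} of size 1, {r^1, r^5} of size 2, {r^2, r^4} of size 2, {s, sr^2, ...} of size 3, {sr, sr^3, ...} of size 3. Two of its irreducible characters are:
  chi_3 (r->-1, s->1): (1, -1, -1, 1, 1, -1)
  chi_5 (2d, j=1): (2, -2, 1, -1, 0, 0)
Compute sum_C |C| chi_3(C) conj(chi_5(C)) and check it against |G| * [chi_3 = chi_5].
Sum = 0; so <chi_3, chi_5> = 0 (distinct irreducibles are orthogonal).

Justification: Compute term by term over conjugacy classes (|C| * chi_3(C) * conj(chi_5(C))):
  1*(1)*conj(2) + 1*(-1)*conj(-2) + 2*(-1)*conj(1) + 2*(1)*conj(-1) + 3*(1)*conj(0) + 3*(-1)*conj(0)
  = (2) + (2) + (-2) + (-2) + (0) + (0)
  = 0.
Dividing by |G| = 12 gives 0/12 = 0, matching the row-orthogonality relation <chi_3, chi_5> = [chi_3 = chi_5].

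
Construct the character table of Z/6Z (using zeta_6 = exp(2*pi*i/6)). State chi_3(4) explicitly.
Character table of Z/6Z (irreps indexed chi_0,...,chi_5 with chi_k(m) = zeta_6^(k*m), zeta_6 = exp(2*pi*i/6)):
  irrep \ class  {0} (size 1)  {1} (size 1)    {2} (size 1)    {3} (size 1)  {4} (size 1)    {5} (size 1)  
  chi_0          1             1               1               1             1               1             
  chi_1          1             exp(I*pi/3)     exp(2*I*pi/3)   -1            exp(-2*I*pi/3)  exp(-I*pi/3)  
  chi_2          1             exp(2*I*pi/3)   exp(-2*I*pi/3)  1             exp(2*I*pi/3)   exp(-2*I*pi/3)
  chi_3          1             -1              1               -1            1               -1            
  chi_4          1             exp(-2*I*pi/3)  exp(2*I*pi/3)   1             exp(-2*I*pi/3)  exp(2*I*pi/3) 
  chi_5          1             exp(-I*pi/3)    exp(-2*I*pi/3)  -1            exp(2*I*pi/3)   exp(I*pi/3)   

Spot check: chi_3(4) = zeta_6^(3*4) = zeta_6^12 = 1.

Details: Z/6Z is abelian, so all 6 irreducible complex representations are 1-dimensional. They are given by chi_k(m) = zeta_6^(k*m) for k = 0,...,5. Row orthogonality: sum_m chi_k(m) conj(chi_l(m)) = 6 * [k = l].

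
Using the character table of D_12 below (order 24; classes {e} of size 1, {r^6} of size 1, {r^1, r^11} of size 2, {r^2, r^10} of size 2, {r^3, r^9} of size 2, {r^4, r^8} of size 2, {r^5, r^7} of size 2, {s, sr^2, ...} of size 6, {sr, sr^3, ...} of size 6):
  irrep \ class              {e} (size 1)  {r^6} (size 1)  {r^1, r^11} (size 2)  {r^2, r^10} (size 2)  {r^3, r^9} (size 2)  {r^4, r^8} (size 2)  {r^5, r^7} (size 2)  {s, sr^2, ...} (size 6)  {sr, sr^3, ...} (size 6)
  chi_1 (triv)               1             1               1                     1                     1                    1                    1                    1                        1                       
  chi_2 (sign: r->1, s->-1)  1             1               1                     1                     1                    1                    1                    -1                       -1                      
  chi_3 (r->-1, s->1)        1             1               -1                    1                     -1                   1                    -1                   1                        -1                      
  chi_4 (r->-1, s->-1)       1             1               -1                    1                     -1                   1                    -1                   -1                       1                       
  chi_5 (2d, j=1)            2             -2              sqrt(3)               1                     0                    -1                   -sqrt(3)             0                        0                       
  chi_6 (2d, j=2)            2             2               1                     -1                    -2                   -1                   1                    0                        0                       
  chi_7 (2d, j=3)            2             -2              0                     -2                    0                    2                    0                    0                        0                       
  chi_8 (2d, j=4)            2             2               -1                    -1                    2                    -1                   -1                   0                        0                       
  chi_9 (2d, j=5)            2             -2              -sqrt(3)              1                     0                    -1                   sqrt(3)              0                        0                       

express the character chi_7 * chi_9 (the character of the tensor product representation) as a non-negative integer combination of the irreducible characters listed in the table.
chi_7 tensor chi_9 = chi_6 + chi_8 (all other irreducibles have multiplicity 0).

Proof sketch: The character of a tensor product is the pointwise product (chi_7 * chi_9)(C) = chi_7(C) * chi_9(C):
  {e}: (2)*(2), {r^6}: (-2)*(-2), {r^1, r^11}: (0)*(-sqrt(3)), {r^2, r^10}: (-2)*(1), {r^3, r^9}: (0)*(0), {r^4, r^8}: (2)*(-1), {r^5, r^7}: (0)*(sqrt(3)), {s, sr^2, ...}: (0)*(0), {sr, sr^3, ...}: (0)*(0)
so (chi_7 * chi_9) takes values
  {e} -> 4, {r^6} -> 4, {r^1, r^11} -> 0, {r^2, r^10} -> -2, {r^3, r^9} -> 0, {r^4, r^8} -> -2, {r^5, r^7} -> 0, {s, sr^2, ...} -> 0, {sr, sr^3, ...} -> 0.
Now take the inner product of this character with each irreducible chi from the table, <chi_7*chi_9, chi> = (1/24) sum_C |C| (chi_7*chi_9)(C) conj(chi(C)):
  <chi_7*chi_9, chi_1> = (1/24)[1*(4)*conj(1) + 1*(4)*conj(1) + 2*(0)*conj(1) + 2*(-2)*conj(1) + 2*(0)*conj(1) + 2*(-2)*conj(1) + 2*(0)*conj(1) + 6*(0)*conj(1) + 6*(0)*conj(1)]
      = (1/24)[(4) + (4) + (0) + (-4) + (0) + (-4) + (0) + (0) + (0)] = 0/24 = 0
  <chi_7*chi_9, chi_2> = (1/24)[1*(4)*conj(1) + 1*(4)*conj(1) + 2*(0)*conj(1) + 2*(-2)*conj(1) + 2*(0)*conj(1) + 2*(-2)*conj(1) + 2*(0)*conj(1) + 6*(0)*conj(-1) + 6*(0)*conj(-1)]
      = (1/24)[(4) + (4) + (0) + (-4) + (0) + (-4) + (0) + (0) + (0)] = 0/24 = 0
  <chi_7*chi_9, chi_3> = (1/24)[1*(4)*conj(1) + 1*(4)*conj(1) + 2*(0)*conj(-1) + 2*(-2)*conj(1) + 2*(0)*conj(-1) + 2*(-2)*conj(1) + 2*(0)*conj(-1) + 6*(0)*conj(1) + 6*(0)*conj(-1)]
      = (1/24)[(4) + (4) + (0) + (-4) + (0) + (-4) + (0) + (0) + (0)] = 0/24 = 0
  <chi_7*chi_9, chi_4> = (1/24)[1*(4)*conj(1) + 1*(4)*conj(1) + 2*(0)*conj(-1) + 2*(-2)*conj(1) + 2*(0)*conj(-1) + 2*(-2)*conj(1) + 2*(0)*conj(-1) + 6*(0)*conj(-1) + 6*(0)*conj(1)]
      = (1/24)[(4) + (4) + (0) + (-4) + (0) + (-4) + (0) + (0) + (0)] = 0/24 = 0
  <chi_7*chi_9, chi_5> = (1/24)[1*(4)*conj(2) + 1*(4)*conj(-2) + 2*(0)*conj(sqrt(3)) + 2*(-2)*conj(1) + 2*(0)*conj(0) + 2*(-2)*conj(-1) + 2*(0)*conj(-sqrt(3)) + 6*(0)*conj(0) + 6*(0)*conj(0)]
      = (1/24)[(8) + (-8) + (0) + (-4) + (0) + (4) + (0) + (0) + (0)] = 0/24 = 0
  <chi_7*chi_9, chi_6> = (1/24)[1*(4)*conj(2) + 1*(4)*conj(2) + 2*(0)*conj(1) + 2*(-2)*conj(-1) + 2*(0)*conj(-2) + 2*(-2)*conj(-1) + 2*(0)*conj(1) + 6*(0)*conj(0) + 6*(0)*conj(0)]
      = (1/24)[(8) + (8) + (0) + (4) + (0) + (4) + (0) + (0) + (0)] = 24/24 = 1
  <chi_7*chi_9, chi_7> = (1/24)[1*(4)*conj(2) + 1*(4)*conj(-2) + 2*(0)*conj(0) + 2*(-2)*conj(-2) + 2*(0)*conj(0) + 2*(-2)*conj(2) + 2*(0)*conj(0) + 6*(0)*conj(0) + 6*(0)*conj(0)]
      = (1/24)[(8) + (-8) + (0) + (8) + (0) + (-8) + (0) + (0) + (0)] = 0/24 = 0
  <chi_7*chi_9, chi_8> = (1/24)[1*(4)*conj(2) + 1*(4)*conj(2) + 2*(0)*conj(-1) + 2*(-2)*conj(-1) + 2*(0)*conj(2) + 2*(-2)*conj(-1) + 2*(0)*conj(-1) + 6*(0)*conj(0) + 6*(0)*conj(0)]
      = (1/24)[(8) + (8) + (0) + (4) + (0) + (4) + (0) + (0) + (0)] = 24/24 = 1
  <chi_7*chi_9, chi_9> = (1/24)[1*(4)*conj(2) + 1*(4)*conj(-2) + 2*(0)*conj(-sqrt(3)) + 2*(-2)*conj(1) + 2*(0)*conj(0) + 2*(-2)*conj(-1) + 2*(0)*conj(sqrt(3)) + 6*(0)*conj(0) + 6*(0)*conj(0)]
      = (1/24)[(8) + (-8) + (0) + (-4) + (0) + (4) + (0) + (0) + (0)] = 0/24 = 0
Hence the multiplicities are chi_6: 1, chi_8: 1. Dimension check: dim(chi_7)*dim(chi_9) = 2*2 = 4 and sum (mult * dim) = 1*2 + 1*2 = 4.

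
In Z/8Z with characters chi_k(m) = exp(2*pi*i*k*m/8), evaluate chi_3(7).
chi_3(7) = zeta_8^21 = exp(-3*I*pi/4)

Working: chi_3(7) = zeta_8^(3*7) = zeta_8^21. Since zeta_8^8 = 1, this equals zeta_8^5 = exp(2*pi*i*5/8) = exp(-3*I*pi/4).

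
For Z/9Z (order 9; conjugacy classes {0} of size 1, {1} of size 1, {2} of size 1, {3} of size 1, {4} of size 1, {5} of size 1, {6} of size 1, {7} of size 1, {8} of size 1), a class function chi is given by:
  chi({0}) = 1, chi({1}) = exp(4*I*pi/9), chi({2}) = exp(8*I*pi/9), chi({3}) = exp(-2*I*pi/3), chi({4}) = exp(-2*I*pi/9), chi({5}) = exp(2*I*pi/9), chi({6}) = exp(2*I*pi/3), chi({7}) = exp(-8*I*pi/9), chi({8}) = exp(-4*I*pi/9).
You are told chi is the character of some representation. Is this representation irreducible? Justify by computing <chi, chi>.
Irreducible: <chi, chi> = 1.

Explanation: <chi, chi> = (1/|G|) sum_C |C| * |chi(C)|^2 = (1/9)[1*|1|^2 + 1*|exp(4*I*pi/9)|^2 + 1*|exp(8*I*pi/9)|^2 + 1*|exp(-2*I*pi/3)|^2 + 1*|exp(-2*I*pi/9)|^2 + 1*|exp(2*I*pi/9)|^2 + 1*|exp(2*I*pi/3)|^2 + 1*|exp(-8*I*pi/9)|^2 + 1*|exp(-4*I*pi/9)|^2]
  = (1/9)[(1) + (1) + (1) + (1) + (1) + (1) + (1) + (1) + (1)] = 9/9 = 1.
(Exp terms are combined using exp(i*s)*conj(exp(i*t)) = exp(i*(s-t)), and sums of them are collapsed using the identity that for every m > 1 the m distinct m-th roots of unity sum to 0, e.g. 1 + exp(2*I*pi/3) + exp(-2*I*pi/3) = 0.)
A character is irreducible iff <chi, chi> = 1, so this representation is irreducible.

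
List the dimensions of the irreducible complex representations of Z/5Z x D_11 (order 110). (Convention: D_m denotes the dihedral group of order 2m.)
Dimensions: 1, 1, 1, 1, 1, 1, 1, 1, 1, 1, 2, 2, 2, 2, 2, 2, 2, 2, 2, 2, 2, 2, 2, 2, 2, 2, 2, 2, 2, 2, 2, 2, 2, 2, 2

Derivation: There are 35 irreducibles (= number of conjugacy classes). Their dimensions d_i satisfy sum d_i^2 = |G| = 110: 1 + 1 + 1 + 1 + 1 + 1 + 1 + 1 + 1 + 1 + 4 + 4 + 4 + 4 + 4 + 4 + 4 + 4 + 4 + 4 + 4 + 4 + 4 + 4 + 4 + 4 + 4 + 4 + 4 + 4 + 4 + 4 + 4 + 4 + 4 = 110. (For the product with Z/5Z: each of the 5 1-dim characters of Z/5Z tensors with each irrep of D_11, giving 5 copies of each D_11-dimension.)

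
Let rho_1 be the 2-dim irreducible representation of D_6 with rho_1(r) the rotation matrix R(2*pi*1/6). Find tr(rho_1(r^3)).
chi_{rho_1}(r^3) = 2*cos(2*pi*1*3/6) = -2

Why: rho_1(r^3) is rotation by angle 2*pi*1*3/6, whose trace is 2*cos(2*pi*1*3/6) = -2.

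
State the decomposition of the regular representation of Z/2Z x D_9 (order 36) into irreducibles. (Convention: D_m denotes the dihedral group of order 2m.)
Each irreducible V_i of dimension d_i appears with multiplicity d_i, i.e. rho_reg = (direct sum over all irreducibles V_i) d_i V_i. The irreducible dimensions for Z/2Z x D_9 are 1, 1, 1, 1, 2, 2, 2, 2, 2, 2, 2, 2: 4 irreducibles of dimension 1, each with multiplicity 1; 8 irreducibles of dimension 2, each with multiplicity 2. Total dimension 4*1*1 + 8*2*2 = 36 = |G|.

Solution. General theorem: in the regular representation of a finite group G, each irreducible appears with multiplicity equal to its dimension. Check: dim(rho_reg) = sum d_i^2 = 1 + 1 + 1 + 1 + 4 + 4 + 4 + 4 + 4 + 4 + 4 + 4 = 36 = |G|.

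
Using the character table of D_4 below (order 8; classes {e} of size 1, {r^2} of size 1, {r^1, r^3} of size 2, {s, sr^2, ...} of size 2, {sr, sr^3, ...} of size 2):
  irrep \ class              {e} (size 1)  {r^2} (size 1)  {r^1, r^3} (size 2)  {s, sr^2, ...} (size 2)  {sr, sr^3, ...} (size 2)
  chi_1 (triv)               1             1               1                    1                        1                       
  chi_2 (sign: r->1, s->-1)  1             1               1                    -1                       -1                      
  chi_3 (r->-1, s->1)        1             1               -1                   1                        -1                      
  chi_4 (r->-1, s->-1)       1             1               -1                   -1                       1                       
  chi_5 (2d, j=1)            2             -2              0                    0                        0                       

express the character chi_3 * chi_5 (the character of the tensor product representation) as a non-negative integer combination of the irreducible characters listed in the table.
chi_3 tensor chi_5 = chi_5 (all other irreducibles have multiplicity 0).

The character of a tensor product is the pointwise product (chi_3 * chi_5)(C) = chi_3(C) * chi_5(C):
  {e}: (1)*(2), {r^2}: (1)*(-2), {r^1, r^3}: (-1)*(0), {s, sr^2, ...}: (1)*(0), {sr, sr^3, ...}: (-1)*(0)
so (chi_3 * chi_5) takes values
  {e} -> 2, {r^2} -> -2, {r^1, r^3} -> 0, {s, sr^2, ...} -> 0, {sr, sr^3, ...} -> 0.
Now take the inner product of this character with each irreducible chi from the table, <chi_3*chi_5, chi> = (1/8) sum_C |C| (chi_3*chi_5)(C) conj(chi(C)):
  <chi_3*chi_5, chi_1> = (1/8)[1*(2)*conj(1) + 1*(-2)*conj(1) + 2*(0)*conj(1) + 2*(0)*conj(1) + 2*(0)*conj(1)]
      = (1/8)[(2) + (-2) + (0) + (0) + (0)] = 0/8 = 0
  <chi_3*chi_5, chi_2> = (1/8)[1*(2)*conj(1) + 1*(-2)*conj(1) + 2*(0)*conj(1) + 2*(0)*conj(-1) + 2*(0)*conj(-1)]
      = (1/8)[(2) + (-2) + (0) + (0) + (0)] = 0/8 = 0
  <chi_3*chi_5, chi_3> = (1/8)[1*(2)*conj(1) + 1*(-2)*conj(1) + 2*(0)*conj(-1) + 2*(0)*conj(1) + 2*(0)*conj(-1)]
      = (1/8)[(2) + (-2) + (0) + (0) + (0)] = 0/8 = 0
  <chi_3*chi_5, chi_4> = (1/8)[1*(2)*conj(1) + 1*(-2)*conj(1) + 2*(0)*conj(-1) + 2*(0)*conj(-1) + 2*(0)*conj(1)]
      = (1/8)[(2) + (-2) + (0) + (0) + (0)] = 0/8 = 0
  <chi_3*chi_5, chi_5> = (1/8)[1*(2)*conj(2) + 1*(-2)*conj(-2) + 2*(0)*conj(0) + 2*(0)*conj(0) + 2*(0)*conj(0)]
      = (1/8)[(4) + (4) + (0) + (0) + (0)] = 8/8 = 1
Hence the multiplicities are chi_5: 1. Dimension check: dim(chi_3)*dim(chi_5) = 1*2 = 2 and sum (mult * dim) = 1*2 = 2.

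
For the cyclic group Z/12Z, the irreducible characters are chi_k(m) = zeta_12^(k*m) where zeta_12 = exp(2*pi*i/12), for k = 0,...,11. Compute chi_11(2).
chi_11(2) = zeta_12^22 = exp(-I*pi/3)

Why: chi_11(2) = zeta_12^(11*2) = zeta_12^22. Since zeta_12^12 = 1, this equals zeta_12^10 = exp(2*pi*i*10/12) = exp(-I*pi/3).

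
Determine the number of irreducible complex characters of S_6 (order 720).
11

Explanation: The number of irreducible complex representations of a finite group equals its number of conjugacy classes. Conjugacy classes in S_6 correspond to cycle types, i.e. partitions of 6; there are p(6) = 11 of them, so S_6 (order 720) has exactly 11 irreducible complex representations.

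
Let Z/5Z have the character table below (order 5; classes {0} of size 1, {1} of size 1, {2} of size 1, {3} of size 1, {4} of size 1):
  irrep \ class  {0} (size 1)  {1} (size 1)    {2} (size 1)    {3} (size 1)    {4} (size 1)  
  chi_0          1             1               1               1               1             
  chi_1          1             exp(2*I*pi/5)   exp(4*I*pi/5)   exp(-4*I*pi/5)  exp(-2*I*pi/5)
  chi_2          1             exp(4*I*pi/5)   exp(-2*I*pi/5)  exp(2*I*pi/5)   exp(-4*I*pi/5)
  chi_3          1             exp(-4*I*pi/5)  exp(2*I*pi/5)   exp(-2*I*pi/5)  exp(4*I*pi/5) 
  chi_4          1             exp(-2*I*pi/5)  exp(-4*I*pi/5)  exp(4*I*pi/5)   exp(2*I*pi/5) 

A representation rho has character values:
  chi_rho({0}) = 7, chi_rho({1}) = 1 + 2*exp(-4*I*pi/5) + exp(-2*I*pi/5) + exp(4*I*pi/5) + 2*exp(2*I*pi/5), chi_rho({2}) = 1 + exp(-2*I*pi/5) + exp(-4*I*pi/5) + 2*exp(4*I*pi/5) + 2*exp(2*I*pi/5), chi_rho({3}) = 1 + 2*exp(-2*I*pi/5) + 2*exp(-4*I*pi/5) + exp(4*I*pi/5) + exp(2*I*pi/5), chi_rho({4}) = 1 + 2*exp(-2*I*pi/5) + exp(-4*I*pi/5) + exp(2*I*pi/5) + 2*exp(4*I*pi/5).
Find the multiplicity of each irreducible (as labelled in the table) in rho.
Multiplicities: chi_0: 1, chi_1: 2, chi_2: 1, chi_3: 2, chi_4: 1.

Solution. Use <chi_rho, chi> = (1/|G|) sum_C |C| * chi_rho(C) * conj(chi(C)) with |G| = 5 for each irreducible chi in the table:
  <chi_rho, chi_0> = (1/5)[1*(7)*conj(1) + 1*(1 + 2*exp(-4*I*pi/5) + exp(-2*I*pi/5) + exp(4*I*pi/5) + 2*exp(2*I*pi/5))*conj(1) + 1*(1 + exp(-2*I*pi/5) + exp(-4*I*pi/5) + 2*exp(4*I*pi/5) + 2*exp(2*I*pi/5))*conj(1) + 1*(1 + 2*exp(-2*I*pi/5) + 2*exp(-4*I*pi/5) + exp(4*I*pi/5) + exp(2*I*pi/5))*conj(1) + 1*(1 + 2*exp(-2*I*pi/5) + exp(-4*I*pi/5) + exp(2*I*pi/5) + 2*exp(4*I*pi/5))*conj(1)]
      = (1/5)[(7) + (1 + 2*exp(-4*I*pi/5) + exp(-2*I*pi/5) + exp(4*I*pi/5) + 2*exp(2*I*pi/5)) + (1 + exp(-2*I*pi/5) + exp(-4*I*pi/5) + 2*exp(4*I*pi/5) + 2*exp(2*I*pi/5)) + (1 + 2*exp(-2*I*pi/5) + 2*exp(-4*I*pi/5) + exp(4*I*pi/5) + exp(2*I*pi/5)) + (1 + 2*exp(-2*I*pi/5) + exp(-4*I*pi/5) + exp(2*I*pi/5) + 2*exp(4*I*pi/5))] = 5/5 = 1
  <chi_rho, chi_1> = (1/5)[1*(7)*conj(1) + 1*(1 + 2*exp(-4*I*pi/5) + exp(-2*I*pi/5) + exp(4*I*pi/5) + 2*exp(2*I*pi/5))*conj(exp(2*I*pi/5)) + 1*(1 + exp(-2*I*pi/5) + exp(-4*I*pi/5) + 2*exp(4*I*pi/5) + 2*exp(2*I*pi/5))*conj(exp(4*I*pi/5)) + 1*(1 + 2*exp(-2*I*pi/5) + 2*exp(-4*I*pi/5) + exp(4*I*pi/5) + exp(2*I*pi/5))*conj(exp(-4*I*pi/5)) + 1*(1 + 2*exp(-2*I*pi/5) + exp(-4*I*pi/5) + exp(2*I*pi/5) + 2*exp(4*I*pi/5))*conj(exp(-2*I*pi/5))]
      = (1/5)[(7) + (2 + exp(-2*I*pi/5) + exp(-4*I*pi/5) + exp(2*I*pi/5) + 2*exp(4*I*pi/5)) + (2 + 2*exp(-2*I*pi/5) + exp(-4*I*pi/5) + exp(4*I*pi/5) + exp(2*I*pi/5)) + (2 + exp(-2*I*pi/5) + exp(-4*I*pi/5) + exp(4*I*pi/5) + 2*exp(2*I*pi/5)) + (2 + 2*exp(-4*I*pi/5) + exp(-2*I*pi/5) + exp(4*I*pi/5) + exp(2*I*pi/5))] = 10/5 = 2
  <chi_rho, chi_2> = (1/5)[1*(7)*conj(1) + 1*(1 + 2*exp(-4*I*pi/5) + exp(-2*I*pi/5) + exp(4*I*pi/5) + 2*exp(2*I*pi/5))*conj(exp(4*I*pi/5)) + 1*(1 + exp(-2*I*pi/5) + exp(-4*I*pi/5) + 2*exp(4*I*pi/5) + 2*exp(2*I*pi/5))*conj(exp(-2*I*pi/5)) + 1*(1 + 2*exp(-2*I*pi/5) + 2*exp(-4*I*pi/5) + exp(4*I*pi/5) + exp(2*I*pi/5))*conj(exp(2*I*pi/5)) + 1*(1 + 2*exp(-2*I*pi/5) + exp(-4*I*pi/5) + exp(2*I*pi/5) + 2*exp(4*I*pi/5))*conj(exp(-4*I*pi/5))]
      = (1/5)[(7) + (1 + 2*exp(-2*I*pi/5) + exp(-4*I*pi/5) + exp(4*I*pi/5) + 2*exp(2*I*pi/5)) + (1 + 2*exp(-4*I*pi/5) + exp(-2*I*pi/5) + exp(2*I*pi/5) + 2*exp(4*I*pi/5)) + (1 + 2*exp(-4*I*pi/5) + exp(-2*I*pi/5) + exp(2*I*pi/5) + 2*exp(4*I*pi/5)) + (1 + 2*exp(-2*I*pi/5) + exp(-4*I*pi/5) + exp(4*I*pi/5) + 2*exp(2*I*pi/5))] = 5/5 = 1
  <chi_rho, chi_3> = (1/5)[1*(7)*conj(1) + 1*(1 + 2*exp(-4*I*pi/5) + exp(-2*I*pi/5) + exp(4*I*pi/5) + 2*exp(2*I*pi/5))*conj(exp(-4*I*pi/5)) + 1*(1 + exp(-2*I*pi/5) + exp(-4*I*pi/5) + 2*exp(4*I*pi/5) + 2*exp(2*I*pi/5))*conj(exp(2*I*pi/5)) + 1*(1 + 2*exp(-2*I*pi/5) + 2*exp(-4*I*pi/5) + exp(4*I*pi/5) + exp(2*I*pi/5))*conj(exp(-2*I*pi/5)) + 1*(1 + 2*exp(-2*I*pi/5) + exp(-4*I*pi/5) + exp(2*I*pi/5) + 2*exp(4*I*pi/5))*conj(exp(4*I*pi/5))]
      = (1/5)[(7) + (2 + 2*exp(-4*I*pi/5) + exp(-2*I*pi/5) + exp(4*I*pi/5) + exp(2*I*pi/5)) + (2 + exp(-2*I*pi/5) + exp(-4*I*pi/5) + exp(4*I*pi/5) + 2*exp(2*I*pi/5)) + (2 + 2*exp(-2*I*pi/5) + exp(-4*I*pi/5) + exp(4*I*pi/5) + exp(2*I*pi/5)) + (2 + exp(-2*I*pi/5) + exp(-4*I*pi/5) + exp(2*I*pi/5) + 2*exp(4*I*pi/5))] = 10/5 = 2
  <chi_rho, chi_4> = (1/5)[1*(7)*conj(1) + 1*(1 + 2*exp(-4*I*pi/5) + exp(-2*I*pi/5) + exp(4*I*pi/5) + 2*exp(2*I*pi/5))*conj(exp(-2*I*pi/5)) + 1*(1 + exp(-2*I*pi/5) + exp(-4*I*pi/5) + 2*exp(4*I*pi/5) + 2*exp(2*I*pi/5))*conj(exp(-4*I*pi/5)) + 1*(1 + 2*exp(-2*I*pi/5) + 2*exp(-4*I*pi/5) + exp(4*I*pi/5) + exp(2*I*pi/5))*conj(exp(4*I*pi/5)) + 1*(1 + 2*exp(-2*I*pi/5) + exp(-4*I*pi/5) + exp(2*I*pi/5) + 2*exp(4*I*pi/5))*conj(exp(2*I*pi/5))]
      = (1/5)[(7) + (1 + 2*exp(-2*I*pi/5) + exp(-4*I*pi/5) + exp(2*I*pi/5) + 2*exp(4*I*pi/5)) + (1 + 2*exp(-2*I*pi/5) + 2*exp(-4*I*pi/5) + exp(4*I*pi/5) + exp(2*I*pi/5)) + (1 + exp(-2*I*pi/5) + exp(-4*I*pi/5) + 2*exp(4*I*pi/5) + 2*exp(2*I*pi/5)) + (1 + 2*exp(-4*I*pi/5) + exp(-2*I*pi/5) + exp(4*I*pi/5) + 2*exp(2*I*pi/5))] = 5/5 = 1
(Exp terms are combined using exp(i*s)*conj(exp(i*t)) = exp(i*(s-t)), and sums of them are collapsed using the identity that for every m > 1 the m distinct m-th roots of unity sum to 0, e.g. 1 + exp(2*I*pi/3) + exp(-2*I*pi/3) = 0.)
Dimension check: dim(rho) = sum (mult * dim) = 1*1 + 2*1 + 1*1 + 2*1 + 1*1 = 7 = chi_rho(e) = 7.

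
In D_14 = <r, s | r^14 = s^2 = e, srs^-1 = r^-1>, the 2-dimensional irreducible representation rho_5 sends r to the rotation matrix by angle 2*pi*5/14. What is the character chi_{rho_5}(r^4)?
chi_{rho_5}(r^4) = 2*cos(2*pi*5*4/14) = -2*cos(pi/7)

Argument: rho_5(r^4) is rotation by angle 2*pi*5*4/14, whose trace is 2*cos(2*pi*5*4/14) = -2*cos(pi/7).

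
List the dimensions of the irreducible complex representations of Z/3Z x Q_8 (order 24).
Dimensions: 1, 1, 1, 1, 1, 1, 1, 1, 1, 1, 1, 1, 2, 2, 2

Details: There are 15 irreducibles (= number of conjugacy classes). Their dimensions d_i satisfy sum d_i^2 = |G| = 24: 1 + 1 + 1 + 1 + 1 + 1 + 1 + 1 + 1 + 1 + 1 + 1 + 4 + 4 + 4 = 24. (For the product with Z/3Z: each of the 3 1-dim characters of Z/3Z tensors with each irrep of Q_8, giving 3 copies of each Q_8-dimension.)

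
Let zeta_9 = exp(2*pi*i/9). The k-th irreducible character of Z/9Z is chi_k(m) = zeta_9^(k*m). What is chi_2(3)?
chi_2(3) = zeta_9^6 = exp(-2*I*pi/3)

Why: chi_2(3) = zeta_9^(2*3) = zeta_9^6. Since zeta_9^9 = 1, this equals zeta_9^6 = exp(2*pi*i*6/9) = exp(-2*I*pi/3).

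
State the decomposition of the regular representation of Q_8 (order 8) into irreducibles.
Each irreducible V_i of dimension d_i appears with multiplicity d_i, i.e. rho_reg = (direct sum over all irreducibles V_i) d_i V_i. The irreducible dimensions for Q_8 are 1, 1, 1, 1, 2: 4 irreducibles of dimension 1, each with multiplicity 1; 1 irreducible of dimension 2, with multiplicity 2. Total dimension 4*1*1 + 1*2*2 = 8 = |G|.

Proof sketch: General theorem: in the regular representation of a finite group G, each irreducible appears with multiplicity equal to its dimension. Check: dim(rho_reg) = sum d_i^2 = 1 + 1 + 1 + 1 + 4 = 8 = |G|.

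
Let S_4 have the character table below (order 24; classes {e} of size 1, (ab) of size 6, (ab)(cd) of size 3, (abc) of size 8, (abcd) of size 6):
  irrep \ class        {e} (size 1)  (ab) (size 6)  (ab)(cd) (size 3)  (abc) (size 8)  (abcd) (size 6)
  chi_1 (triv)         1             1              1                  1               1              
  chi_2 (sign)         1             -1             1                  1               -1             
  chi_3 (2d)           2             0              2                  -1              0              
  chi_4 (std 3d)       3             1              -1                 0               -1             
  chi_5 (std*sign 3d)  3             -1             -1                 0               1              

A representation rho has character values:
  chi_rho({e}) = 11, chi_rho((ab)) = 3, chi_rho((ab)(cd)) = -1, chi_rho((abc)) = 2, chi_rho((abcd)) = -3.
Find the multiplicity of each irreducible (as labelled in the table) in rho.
Multiplicities: chi_1: 1, chi_2: 1, chi_3: 0, chi_4: 3, chi_5: 0.

Use <chi_rho, chi> = (1/|G|) sum_C |C| * chi_rho(C) * conj(chi(C)) with |G| = 24 for each irreducible chi in the table:
  <chi_rho, chi_1> = (1/24)[1*(11)*conj(1) + 6*(3)*conj(1) + 3*(-1)*conj(1) + 8*(2)*conj(1) + 6*(-3)*conj(1)]
      = (1/24)[(11) + (18) + (-3) + (16) + (-18)] = 24/24 = 1
  <chi_rho, chi_2> = (1/24)[1*(11)*conj(1) + 6*(3)*conj(-1) + 3*(-1)*conj(1) + 8*(2)*conj(1) + 6*(-3)*conj(-1)]
      = (1/24)[(11) + (-18) + (-3) + (16) + (18)] = 24/24 = 1
  <chi_rho, chi_3> = (1/24)[1*(11)*conj(2) + 6*(3)*conj(0) + 3*(-1)*conj(2) + 8*(2)*conj(-1) + 6*(-3)*conj(0)]
      = (1/24)[(22) + (0) + (-6) + (-16) + (0)] = 0/24 = 0
  <chi_rho, chi_4> = (1/24)[1*(11)*conj(3) + 6*(3)*conj(1) + 3*(-1)*conj(-1) + 8*(2)*conj(0) + 6*(-3)*conj(-1)]
      = (1/24)[(33) + (18) + (3) + (0) + (18)] = 72/24 = 3
  <chi_rho, chi_5> = (1/24)[1*(11)*conj(3) + 6*(3)*conj(-1) + 3*(-1)*conj(-1) + 8*(2)*conj(0) + 6*(-3)*conj(1)]
      = (1/24)[(33) + (-18) + (3) + (0) + (-18)] = 0/24 = 0
Dimension check: dim(rho) = sum (mult * dim) = 1*1 + 1*1 + 0*2 + 3*3 + 0*3 = 11 = chi_rho(e) = 11.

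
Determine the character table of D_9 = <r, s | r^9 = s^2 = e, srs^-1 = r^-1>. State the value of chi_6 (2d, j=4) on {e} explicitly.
Conjugacy classes: {e} of size 1, {r^1, r^8} of size 2, {r^2, r^7} of size 2, {r^3, r^6} of size 2, {r^4, r^5} of size 2, {s, sr, ..., sr^8} of size 9.
Character table:
  irrep \ class              {e} (size 1)  {r^1, r^8} (size 2)  {r^2, r^7} (size 2)  {r^3, r^6} (size 2)  {r^4, r^5} (size 2)  {s, sr, ..., sr^8} (size 9)
  chi_1 (triv)               1             1                    1                    1                    1                    1                          
  chi_2 (sign: r->1, s->-1)  1             1                    1                    1                    1                    -1                         
  chi_3 (2d, j=1)            2             2*cos(2*pi/9)        2*cos(4*pi/9)        -1                   -2*cos(pi/9)         0                          
  chi_4 (2d, j=2)            2             2*cos(4*pi/9)        -2*cos(pi/9)         -1                   2*cos(2*pi/9)        0                          
  chi_5 (2d, j=3)            2             -1                   -1                   2                    -1                   0                          
  chi_6 (2d, j=4)            2             -2*cos(pi/9)         2*cos(2*pi/9)        -1                   2*cos(4*pi/9)        0                          

Spot check: chi_6 (2d, j=4) on {e} = 2.

Details: D_9 has order 2*9 = 18 with 6 conjugacy classes, hence 6 irreducibles. Sum of squared dims 1 + 1 + 4 + 4 + 4 + 4 = 18 = |G|. Linear characters come from the abelianisation; the 2-dimensional irreps have character r^k -> 2*cos(2*pi*j*k/9), reflections -> 0.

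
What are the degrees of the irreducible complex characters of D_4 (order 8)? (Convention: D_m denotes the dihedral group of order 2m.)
Dimensions: 1, 1, 1, 1, 2

Reasoning: There are 5 irreducibles (= number of conjugacy classes). Their dimensions d_i satisfy sum d_i^2 = |G| = 8: 1 + 1 + 1 + 1 + 4 = 8.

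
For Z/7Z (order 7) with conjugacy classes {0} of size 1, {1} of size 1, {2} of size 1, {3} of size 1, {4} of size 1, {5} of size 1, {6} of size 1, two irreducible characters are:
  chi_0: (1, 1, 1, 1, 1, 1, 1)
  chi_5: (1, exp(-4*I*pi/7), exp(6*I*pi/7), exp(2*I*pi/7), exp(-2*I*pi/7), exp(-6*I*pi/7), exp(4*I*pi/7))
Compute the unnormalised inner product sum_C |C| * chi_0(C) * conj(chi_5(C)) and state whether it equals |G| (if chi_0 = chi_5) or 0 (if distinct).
Sum = 0; so <chi_0, chi_5> = 0 (distinct irreducibles are orthogonal).

Proof sketch: Compute term by term over conjugacy classes (|C| * chi_0(C) * conj(chi_5(C))):
  1*(1)*conj(1) + 1*(1)*conj(exp(-4*I*pi/7)) + 1*(1)*conj(exp(6*I*pi/7)) + 1*(1)*conj(exp(2*I*pi/7)) + 1*(1)*conj(exp(-2*I*pi/7)) + 1*(1)*conj(exp(-6*I*pi/7)) + 1*(1)*conj(exp(4*I*pi/7))
  = (1) + (exp(4*I*pi/7)) + (exp(-6*I*pi/7)) + (exp(-2*I*pi/7)) + (exp(2*I*pi/7)) + (exp(6*I*pi/7)) + (exp(-4*I*pi/7))
  = 0.
(Exp terms are combined using exp(i*s)*conj(exp(i*t)) = exp(i*(s-t)), and sums of them are collapsed using the identity that for every m > 1 the m distinct m-th roots of unity sum to 0, e.g. 1 + exp(2*I*pi/3) + exp(-2*I*pi/3) = 0.)
Dividing by |G| = 7 gives 0/7 = 0, matching the row-orthogonality relation <chi_0, chi_5> = [chi_0 = chi_5].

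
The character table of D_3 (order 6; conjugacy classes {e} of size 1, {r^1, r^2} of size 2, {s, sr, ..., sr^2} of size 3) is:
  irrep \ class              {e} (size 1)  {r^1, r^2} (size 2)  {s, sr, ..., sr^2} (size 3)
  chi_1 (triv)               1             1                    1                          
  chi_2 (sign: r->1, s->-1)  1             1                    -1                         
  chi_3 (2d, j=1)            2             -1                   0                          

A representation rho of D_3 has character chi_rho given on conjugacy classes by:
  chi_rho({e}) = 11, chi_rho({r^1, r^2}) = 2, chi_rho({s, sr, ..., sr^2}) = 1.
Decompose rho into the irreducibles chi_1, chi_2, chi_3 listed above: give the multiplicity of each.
Multiplicities: chi_1: 3, chi_2: 2, chi_3: 3.

Details: Use <chi_rho, chi> = (1/|G|) sum_C |C| * chi_rho(C) * conj(chi(C)) with |G| = 6 for each irreducible chi in the table:
  <chi_rho, chi_1> = (1/6)[1*(11)*conj(1) + 2*(2)*conj(1) + 3*(1)*conj(1)]
      = (1/6)[(11) + (4) + (3)] = 18/6 = 3
  <chi_rho, chi_2> = (1/6)[1*(11)*conj(1) + 2*(2)*conj(1) + 3*(1)*conj(-1)]
      = (1/6)[(11) + (4) + (-3)] = 12/6 = 2
  <chi_rho, chi_3> = (1/6)[1*(11)*conj(2) + 2*(2)*conj(-1) + 3*(1)*conj(0)]
      = (1/6)[(22) + (-4) + (0)] = 18/6 = 3
Dimension check: dim(rho) = sum (mult * dim) = 3*1 + 2*1 + 3*2 = 11 = chi_rho(e) = 11.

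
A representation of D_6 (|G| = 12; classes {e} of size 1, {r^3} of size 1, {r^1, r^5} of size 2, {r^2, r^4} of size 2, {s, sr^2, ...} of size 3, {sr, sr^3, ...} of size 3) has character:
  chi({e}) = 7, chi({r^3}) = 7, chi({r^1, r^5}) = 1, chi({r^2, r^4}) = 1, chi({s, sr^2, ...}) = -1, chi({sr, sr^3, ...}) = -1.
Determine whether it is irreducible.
Not irreducible (reducible): <chi, chi> = 9 > 1.

Why: <chi, chi> = (1/|G|) sum_C |C| * |chi(C)|^2 = (1/12)[1*|7|^2 + 1*|7|^2 + 2*|1|^2 + 2*|1|^2 + 3*|-1|^2 + 3*|-1|^2]
  = (1/12)[(49) + (49) + (2) + (2) + (3) + (3)] = 108/12 = 9.
A character is irreducible iff <chi, chi> = 1, so this representation is reducible.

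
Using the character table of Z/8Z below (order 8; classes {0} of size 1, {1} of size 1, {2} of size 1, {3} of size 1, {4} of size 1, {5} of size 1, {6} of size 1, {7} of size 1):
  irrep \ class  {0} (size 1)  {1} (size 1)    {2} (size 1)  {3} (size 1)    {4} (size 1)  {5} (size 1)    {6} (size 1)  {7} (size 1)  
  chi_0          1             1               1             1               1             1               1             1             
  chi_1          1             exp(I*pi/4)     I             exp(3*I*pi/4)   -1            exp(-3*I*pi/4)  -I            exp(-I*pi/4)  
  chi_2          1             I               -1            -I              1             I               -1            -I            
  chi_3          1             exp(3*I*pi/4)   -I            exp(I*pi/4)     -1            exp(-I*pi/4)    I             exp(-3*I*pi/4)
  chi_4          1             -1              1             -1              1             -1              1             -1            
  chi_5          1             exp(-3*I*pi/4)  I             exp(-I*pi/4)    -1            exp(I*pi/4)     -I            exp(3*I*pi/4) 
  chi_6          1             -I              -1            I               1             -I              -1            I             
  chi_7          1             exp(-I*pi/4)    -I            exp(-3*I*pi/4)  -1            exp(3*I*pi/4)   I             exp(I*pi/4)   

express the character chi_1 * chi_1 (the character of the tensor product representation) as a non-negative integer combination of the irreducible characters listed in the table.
chi_1 tensor chi_1 = chi_2 (all other irreducibles have multiplicity 0).

The character of a tensor product is the pointwise product (chi_1 * chi_1)(C) = chi_1(C) * chi_1(C):
  {0}: (1)*(1), {1}: (exp(I*pi/4))*(exp(I*pi/4)), {2}: (I)*(I), {3}: (exp(3*I*pi/4))*(exp(3*I*pi/4)), {4}: (-1)*(-1), {5}: (exp(-3*I*pi/4))*(exp(-3*I*pi/4)), {6}: (-I)*(-I), {7}: (exp(-I*pi/4))*(exp(-I*pi/4))
so (chi_1 * chi_1) takes values
  {0} -> 1, {1} -> I, {2} -> -1, {3} -> -I, {4} -> 1, {5} -> I, {6} -> -1, {7} -> -I.
Now take the inner product of this character with each irreducible chi from the table, <chi_1*chi_1, chi> = (1/8) sum_C |C| (chi_1*chi_1)(C) conj(chi(C)):
  <chi_1*chi_1, chi_0> = (1/8)[1*(1)*conj(1) + 1*(I)*conj(1) + 1*(-1)*conj(1) + 1*(-I)*conj(1) + 1*(1)*conj(1) + 1*(I)*conj(1) + 1*(-1)*conj(1) + 1*(-I)*conj(1)]
      = (1/8)[(1) + (I) + (-1) + (-I) + (1) + (I) + (-1) + (-I)] = 0/8 = 0
  <chi_1*chi_1, chi_1> = (1/8)[1*(1)*conj(1) + 1*(I)*conj(exp(I*pi/4)) + 1*(-1)*conj(I) + 1*(-I)*conj(exp(3*I*pi/4)) + 1*(1)*conj(-1) + 1*(I)*conj(exp(-3*I*pi/4)) + 1*(-1)*conj(-I) + 1*(-I)*conj(exp(-I*pi/4))]
      = (1/8)[(1) + (exp(I*pi/4)) + (I) + (-exp(-I*pi/4)) + (-1) + (exp(-3*I*pi/4)) + (-I) + (-exp(3*I*pi/4))] = 0/8 = 0
  <chi_1*chi_1, chi_2> = (1/8)[1*(1)*conj(1) + 1*(I)*conj(I) + 1*(-1)*conj(-1) + 1*(-I)*conj(-I) + 1*(1)*conj(1) + 1*(I)*conj(I) + 1*(-1)*conj(-1) + 1*(-I)*conj(-I)]
      = (1/8)[(1) + (1) + (1) + (1) + (1) + (1) + (1) + (1)] = 8/8 = 1
  <chi_1*chi_1, chi_3> = (1/8)[1*(1)*conj(1) + 1*(I)*conj(exp(3*I*pi/4)) + 1*(-1)*conj(-I) + 1*(-I)*conj(exp(I*pi/4)) + 1*(1)*conj(-1) + 1*(I)*conj(exp(-I*pi/4)) + 1*(-1)*conj(I) + 1*(-I)*conj(exp(-3*I*pi/4))]
      = (1/8)[(1) + (exp(-I*pi/4)) + (-I) + (-exp(I*pi/4)) + (-1) + (exp(3*I*pi/4)) + (I) + (-exp(-3*I*pi/4))] = 0/8 = 0
  <chi_1*chi_1, chi_4> = (1/8)[1*(1)*conj(1) + 1*(I)*conj(-1) + 1*(-1)*conj(1) + 1*(-I)*conj(-1) + 1*(1)*conj(1) + 1*(I)*conj(-1) + 1*(-1)*conj(1) + 1*(-I)*conj(-1)]
      = (1/8)[(1) + (-I) + (-1) + (I) + (1) + (-I) + (-1) + (I)] = 0/8 = 0
  <chi_1*chi_1, chi_5> = (1/8)[1*(1)*conj(1) + 1*(I)*conj(exp(-3*I*pi/4)) + 1*(-1)*conj(I) + 1*(-I)*conj(exp(-I*pi/4)) + 1*(1)*conj(-1) + 1*(I)*conj(exp(I*pi/4)) + 1*(-1)*conj(-I) + 1*(-I)*conj(exp(3*I*pi/4))]
      = (1/8)[(1) + (exp(-3*I*pi/4)) + (I) + (-exp(3*I*pi/4)) + (-1) + (exp(I*pi/4)) + (-I) + (-exp(-I*pi/4))] = 0/8 = 0
  <chi_1*chi_1, chi_6> = (1/8)[1*(1)*conj(1) + 1*(I)*conj(-I) + 1*(-1)*conj(-1) + 1*(-I)*conj(I) + 1*(1)*conj(1) + 1*(I)*conj(-I) + 1*(-1)*conj(-1) + 1*(-I)*conj(I)]
      = (1/8)[(1) + (-1) + (1) + (-1) + (1) + (-1) + (1) + (-1)] = 0/8 = 0
  <chi_1*chi_1, chi_7> = (1/8)[1*(1)*conj(1) + 1*(I)*conj(exp(-I*pi/4)) + 1*(-1)*conj(-I) + 1*(-I)*conj(exp(-3*I*pi/4)) + 1*(1)*conj(-1) + 1*(I)*conj(exp(3*I*pi/4)) + 1*(-1)*conj(I) + 1*(-I)*conj(exp(I*pi/4))]
      = (1/8)[(1) + (exp(3*I*pi/4)) + (-I) + (-exp(-3*I*pi/4)) + (-1) + (exp(-I*pi/4)) + (I) + (-exp(I*pi/4))] = 0/8 = 0
(Exp terms are combined using exp(i*s)*conj(exp(i*t)) = exp(i*(s-t)), and sums of them are collapsed using the identity that for every m > 1 the m distinct m-th roots of unity sum to 0, e.g. 1 + exp(2*I*pi/3) + exp(-2*I*pi/3) = 0.)
Hence the multiplicities are chi_2: 1. Dimension check: dim(chi_1)*dim(chi_1) = 1*1 = 1 and sum (mult * dim) = 1*1 = 1.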